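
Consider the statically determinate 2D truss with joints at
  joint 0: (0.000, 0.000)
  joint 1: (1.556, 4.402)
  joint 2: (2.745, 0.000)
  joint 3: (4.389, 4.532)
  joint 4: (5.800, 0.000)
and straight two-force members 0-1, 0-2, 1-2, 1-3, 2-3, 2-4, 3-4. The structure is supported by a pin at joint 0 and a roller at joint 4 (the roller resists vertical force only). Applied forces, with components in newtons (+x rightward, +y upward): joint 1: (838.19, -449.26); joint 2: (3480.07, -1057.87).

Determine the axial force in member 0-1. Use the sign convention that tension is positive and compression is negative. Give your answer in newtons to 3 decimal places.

-264.928

N=5 nodes, M=7 members, R=3 reactions → 2N=10, M+R=10
member 0 (0-1): L=4.6689, (cx,cy)=(0.3333,0.9428)
member 1 (0-2): L=2.7450, (cx,cy)=(1.0000,0.0000)
member 2 (1-2): L=4.5598, (cx,cy)=(0.2608,-0.9654)
member 3 (1-3): L=2.8360, (cx,cy)=(0.9989,0.0458)
member 4 (2-3): L=4.8210, (cx,cy)=(0.3410,0.9401)
member 5 (2-4): L=3.0550, (cx,cy)=(1.0000,0.0000)
member 6 (3-4): L=4.7466, (cx,cy)=(0.2973,-0.9548)
solve A·x = −loads:
  F[0-1] = -264.9281 N (compression)
  F[0-2] = +4406.5521 N (tension)
  F[1-2] = -247.5947 N (compression)
  F[1-3] = -862.8264 N (compression)
  F[2-3] = +1379.5921 N (tension)
  F[2-4] = +391.4645 N (tension)
  F[3-4] = -1316.8776 N (compression)
  Rx@0 = -4318.2600 N
  Ry@0 = +249.7827 N
  Ry@4 = +1257.3473 N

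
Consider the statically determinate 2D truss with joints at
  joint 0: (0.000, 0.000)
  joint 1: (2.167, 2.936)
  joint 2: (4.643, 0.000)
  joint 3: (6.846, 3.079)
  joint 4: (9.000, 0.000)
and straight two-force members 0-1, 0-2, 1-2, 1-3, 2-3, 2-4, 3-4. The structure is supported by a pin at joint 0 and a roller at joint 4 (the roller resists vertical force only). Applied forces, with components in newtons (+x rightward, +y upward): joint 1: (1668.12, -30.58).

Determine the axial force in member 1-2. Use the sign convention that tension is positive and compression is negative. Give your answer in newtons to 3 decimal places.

-753.385

N=5 nodes, M=7 members, R=3 reactions → 2N=10, M+R=10
member 0 (0-1): L=3.6491, (cx,cy)=(0.5938,0.8046)
member 1 (0-2): L=4.6430, (cx,cy)=(1.0000,0.0000)
member 2 (1-2): L=3.8407, (cx,cy)=(0.6447,-0.7645)
member 3 (1-3): L=4.6812, (cx,cy)=(0.9995,0.0305)
member 4 (2-3): L=3.7860, (cx,cy)=(0.5819,0.8133)
member 5 (2-4): L=4.3570, (cx,cy)=(1.0000,0.0000)
member 6 (3-4): L=3.7577, (cx,cy)=(0.5732,-0.8194)
solve A·x = −loads:
  F[0-1] = +647.4938 N (tension)
  F[0-2] = +1283.6098 N (tension)
  F[1-2] = -753.3853 N (compression)
  F[1-3] = -798.2893 N (compression)
  F[2-3] = +708.1626 N (tension)
  F[2-4] = +385.8457 N (tension)
  F[3-4] = -673.1078 N (compression)
  Rx@0 = -1668.1200 N
  Ry@0 = -520.9608 N
  Ry@4 = +551.5408 N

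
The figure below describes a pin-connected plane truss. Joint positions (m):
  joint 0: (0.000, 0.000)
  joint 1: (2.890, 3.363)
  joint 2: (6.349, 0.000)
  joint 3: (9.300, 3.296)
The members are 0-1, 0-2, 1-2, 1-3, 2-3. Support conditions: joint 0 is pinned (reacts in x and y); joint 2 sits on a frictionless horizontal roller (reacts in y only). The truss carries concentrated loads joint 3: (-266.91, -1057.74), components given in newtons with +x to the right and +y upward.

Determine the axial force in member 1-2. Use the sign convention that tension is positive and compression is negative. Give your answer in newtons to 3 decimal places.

N=4 nodes, M=5 members, R=3 reactions → 2N=8, M+R=8
member 0 (0-1): L=4.4342, (cx,cy)=(0.6518,0.7584)
member 1 (0-2): L=6.3490, (cx,cy)=(1.0000,0.0000)
member 2 (1-2): L=4.8244, (cx,cy)=(0.7170,-0.6971)
member 3 (1-3): L=6.4104, (cx,cy)=(0.9999,-0.0105)
member 4 (2-3): L=4.4240, (cx,cy)=(0.6670,0.7450)
solve A·x = −loads:
  F[0-1] = +465.5315 N (tension)
  F[0-2] = -570.3232 N (compression)
  F[1-2] = -516.5998 N (compression)
  F[1-3] = +673.8450 N (tension)
  F[2-3] = -1410.2890 N (compression)
  Rx@0 = +266.9100 N
  Ry@0 = -353.0722 N
  Ry@2 = +1410.8122 N

-516.600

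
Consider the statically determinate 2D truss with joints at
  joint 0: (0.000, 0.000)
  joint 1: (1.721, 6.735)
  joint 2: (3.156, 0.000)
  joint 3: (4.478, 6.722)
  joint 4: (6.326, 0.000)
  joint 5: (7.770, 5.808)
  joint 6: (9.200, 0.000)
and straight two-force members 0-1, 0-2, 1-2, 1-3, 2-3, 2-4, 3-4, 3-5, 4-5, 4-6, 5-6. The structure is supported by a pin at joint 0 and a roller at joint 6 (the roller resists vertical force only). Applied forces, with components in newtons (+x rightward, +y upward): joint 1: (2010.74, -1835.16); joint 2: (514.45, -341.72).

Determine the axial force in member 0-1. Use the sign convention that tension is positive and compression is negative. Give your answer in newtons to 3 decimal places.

-252.220

N=7 nodes, M=11 members, R=3 reactions → 2N=14, M+R=14
member 0 (0-1): L=6.9514, (cx,cy)=(0.2476,0.9689)
member 1 (0-2): L=3.1560, (cx,cy)=(1.0000,0.0000)
member 2 (1-2): L=6.8862, (cx,cy)=(0.2084,-0.9780)
member 3 (1-3): L=2.7570, (cx,cy)=(1.0000,-0.0047)
member 4 (2-3): L=6.8508, (cx,cy)=(0.1930,0.9812)
member 5 (2-4): L=3.1700, (cx,cy)=(1.0000,0.0000)
member 6 (3-4): L=6.9714, (cx,cy)=(0.2651,-0.9642)
member 7 (3-5): L=3.4165, (cx,cy)=(0.9636,-0.2675)
member 8 (4-5): L=5.9848, (cx,cy)=(0.2413,0.9705)
member 9 (4-6): L=2.8740, (cx,cy)=(1.0000,0.0000)
member 10 (5-6): L=5.9815, (cx,cy)=(0.2391,-0.9710)
solve A·x = −loads:
  F[0-1] = -252.2197 N (compression)
  F[0-2] = +2587.6335 N (tension)
  F[1-2] = -1618.1308 N (compression)
  F[1-3] = -1736.0030 N (compression)
  F[2-3] = +1961.1883 N (tension)
  F[2-4] = +1357.5309 N (tension)
  F[3-4] = -1746.6384 N (compression)
  F[3-5] = -928.3640 N (compression)
  F[4-5] = +1735.4244 N (tension)
  F[4-6] = +475.8079 N (tension)
  F[5-6] = -1990.2253 N (compression)
  Rx@0 = -2525.1900 N
  Ry@0 = +244.3678 N
  Ry@6 = +1932.5122 N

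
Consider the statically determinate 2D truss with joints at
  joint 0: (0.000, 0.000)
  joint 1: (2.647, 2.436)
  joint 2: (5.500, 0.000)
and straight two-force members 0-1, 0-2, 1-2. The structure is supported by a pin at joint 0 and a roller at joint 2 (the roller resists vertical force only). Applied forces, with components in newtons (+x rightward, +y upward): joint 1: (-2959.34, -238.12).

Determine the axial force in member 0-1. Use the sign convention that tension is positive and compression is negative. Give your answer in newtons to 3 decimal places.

N=3 nodes, M=3 members, R=3 reactions → 2N=6, M+R=6
member 0 (0-1): L=3.5973, (cx,cy)=(0.7358,0.6772)
member 1 (0-2): L=5.5000, (cx,cy)=(1.0000,0.0000)
member 2 (1-2): L=3.7515, (cx,cy)=(0.7605,-0.6493)
solve A·x = −loads:
  F[0-1] = -2117.9850 N (compression)
  F[0-2] = -1400.8721 N (compression)
  F[1-2] = +1842.0480 N (tension)
  Rx@0 = +2959.3400 N
  Ry@0 = +1434.2379 N
  Ry@2 = -1196.1179 N

-2117.985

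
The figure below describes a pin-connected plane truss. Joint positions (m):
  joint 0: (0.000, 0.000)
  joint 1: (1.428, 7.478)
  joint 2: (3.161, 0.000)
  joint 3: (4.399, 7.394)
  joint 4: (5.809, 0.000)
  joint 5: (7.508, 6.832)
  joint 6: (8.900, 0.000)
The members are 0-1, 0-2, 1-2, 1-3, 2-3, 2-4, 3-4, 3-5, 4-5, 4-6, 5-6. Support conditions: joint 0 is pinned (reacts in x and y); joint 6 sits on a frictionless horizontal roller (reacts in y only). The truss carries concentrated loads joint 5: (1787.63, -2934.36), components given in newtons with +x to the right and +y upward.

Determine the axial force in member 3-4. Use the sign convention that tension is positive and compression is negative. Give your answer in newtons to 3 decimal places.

-1066.524

N=7 nodes, M=11 members, R=3 reactions → 2N=14, M+R=14
member 0 (0-1): L=7.6131, (cx,cy)=(0.1876,0.9823)
member 1 (0-2): L=3.1610, (cx,cy)=(1.0000,0.0000)
member 2 (1-2): L=7.6762, (cx,cy)=(0.2258,-0.9742)
member 3 (1-3): L=2.9722, (cx,cy)=(0.9996,-0.0283)
member 4 (2-3): L=7.4969, (cx,cy)=(0.1651,0.9863)
member 5 (2-4): L=2.6480, (cx,cy)=(1.0000,0.0000)
member 6 (3-4): L=7.5272, (cx,cy)=(0.1873,-0.9823)
member 7 (3-5): L=3.1594, (cx,cy)=(0.9841,-0.1779)
member 8 (4-5): L=7.0401, (cx,cy)=(0.2413,0.9704)
member 9 (4-6): L=3.0910, (cx,cy)=(1.0000,0.0000)
member 10 (5-6): L=6.9724, (cx,cy)=(0.1996,-0.9799)
solve A·x = −loads:
  F[0-1] = +929.8132 N (tension)
  F[0-2] = +1613.2242 N (tension)
  F[1-2] = -948.7930 N (compression)
  F[1-3] = +388.7637 N (tension)
  F[2-3] = +937.1635 N (tension)
  F[2-4] = +1244.2637 N (tension)
  F[3-4] = -1066.5239 N (compression)
  F[3-5] = +755.1913 N (tension)
  F[4-5] = +1079.5543 N (tension)
  F[4-6] = +783.9515 N (tension)
  F[5-6] = -3926.7218 N (compression)
  Rx@0 = -1787.6300 N
  Ry@0 = -913.3100 N
  Ry@6 = +3847.6700 N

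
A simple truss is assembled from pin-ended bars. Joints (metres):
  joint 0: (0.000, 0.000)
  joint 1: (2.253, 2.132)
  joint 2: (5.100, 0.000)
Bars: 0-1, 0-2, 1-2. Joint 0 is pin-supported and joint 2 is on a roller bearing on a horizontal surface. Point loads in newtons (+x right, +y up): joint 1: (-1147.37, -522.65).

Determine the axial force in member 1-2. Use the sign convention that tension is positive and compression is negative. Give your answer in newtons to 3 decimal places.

415.000

N=3 nodes, M=3 members, R=3 reactions → 2N=6, M+R=6
member 0 (0-1): L=3.1018, (cx,cy)=(0.7263,0.6873)
member 1 (0-2): L=5.1000, (cx,cy)=(1.0000,0.0000)
member 2 (1-2): L=3.5568, (cx,cy)=(0.8004,-0.5994)
solve A·x = −loads:
  F[0-1] = -1122.3193 N (compression)
  F[0-2] = -332.1820 N (compression)
  F[1-2] = +415.0001 N (tension)
  Rx@0 = +1147.3700 N
  Ry@0 = +771.4073 N
  Ry@2 = -248.7573 N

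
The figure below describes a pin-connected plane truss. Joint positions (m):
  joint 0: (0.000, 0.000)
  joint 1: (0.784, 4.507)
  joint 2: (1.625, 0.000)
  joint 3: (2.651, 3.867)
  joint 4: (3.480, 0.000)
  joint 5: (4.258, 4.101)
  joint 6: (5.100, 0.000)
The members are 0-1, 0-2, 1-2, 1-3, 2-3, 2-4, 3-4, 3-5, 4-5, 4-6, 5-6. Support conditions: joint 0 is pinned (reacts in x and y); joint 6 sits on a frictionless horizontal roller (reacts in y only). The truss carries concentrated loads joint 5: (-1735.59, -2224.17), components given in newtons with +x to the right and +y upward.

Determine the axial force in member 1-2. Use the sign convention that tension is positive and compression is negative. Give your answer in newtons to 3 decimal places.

N=7 nodes, M=11 members, R=3 reactions → 2N=14, M+R=14
member 0 (0-1): L=4.5747, (cx,cy)=(0.1714,0.9852)
member 1 (0-2): L=1.6250, (cx,cy)=(1.0000,0.0000)
member 2 (1-2): L=4.5848, (cx,cy)=(0.1834,-0.9830)
member 3 (1-3): L=1.9736, (cx,cy)=(0.9460,-0.3243)
member 4 (2-3): L=4.0008, (cx,cy)=(0.2564,0.9666)
member 5 (2-4): L=1.8550, (cx,cy)=(1.0000,0.0000)
member 6 (3-4): L=3.9549, (cx,cy)=(0.2096,-0.9778)
member 7 (3-5): L=1.6239, (cx,cy)=(0.9896,0.1441)
member 8 (4-5): L=4.1741, (cx,cy)=(0.1864,0.9825)
member 9 (4-6): L=1.6200, (cx,cy)=(1.0000,0.0000)
member 10 (5-6): L=4.1865, (cx,cy)=(0.2011,-0.9796)
solve A·x = −loads:
  F[0-1] = -1789.2967 N (compression)
  F[0-2] = -1428.9438 N (compression)
  F[1-2] = +2030.0352 N (tension)
  F[1-3] = -717.8083 N (compression)
  F[2-3] = -2064.6362 N (compression)
  F[2-4] = -527.0955 N (compression)
  F[3-4] = +1573.7794 N (tension)
  F[3-5] = -1554.6066 N (compression)
  F[4-5] = -1566.2623 N (compression)
  F[4-6] = +94.7215 N (tension)
  F[5-6] = -470.9689 N (compression)
  Rx@0 = +1735.5900 N
  Ry@0 = +1762.8247 N
  Ry@6 = +461.3453 N

2030.035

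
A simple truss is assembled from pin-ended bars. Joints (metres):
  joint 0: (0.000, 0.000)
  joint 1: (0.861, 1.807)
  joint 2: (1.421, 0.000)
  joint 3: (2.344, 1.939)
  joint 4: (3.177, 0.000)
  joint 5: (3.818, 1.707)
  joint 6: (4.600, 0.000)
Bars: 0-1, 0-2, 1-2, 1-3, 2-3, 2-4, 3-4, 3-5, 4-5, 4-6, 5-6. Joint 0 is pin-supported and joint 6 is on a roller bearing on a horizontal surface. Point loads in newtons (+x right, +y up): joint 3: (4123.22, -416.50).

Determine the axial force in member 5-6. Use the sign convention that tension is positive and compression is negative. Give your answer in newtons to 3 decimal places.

-2145.170

N=7 nodes, M=11 members, R=3 reactions → 2N=14, M+R=14
member 0 (0-1): L=2.0016, (cx,cy)=(0.4301,0.9028)
member 1 (0-2): L=1.4210, (cx,cy)=(1.0000,0.0000)
member 2 (1-2): L=1.8918, (cx,cy)=(0.2960,-0.9552)
member 3 (1-3): L=1.4889, (cx,cy)=(0.9961,0.0887)
member 4 (2-3): L=2.1475, (cx,cy)=(0.4298,0.9029)
member 5 (2-4): L=1.7560, (cx,cy)=(1.0000,0.0000)
member 6 (3-4): L=2.1104, (cx,cy)=(0.3947,-0.9188)
member 7 (3-5): L=1.4921, (cx,cy)=(0.9878,-0.1555)
member 8 (4-5): L=1.8234, (cx,cy)=(0.3515,0.9362)
member 9 (4-6): L=1.4230, (cx,cy)=(1.0000,0.0000)
member 10 (5-6): L=1.8776, (cx,cy)=(0.4165,-0.9091)
solve A·x = −loads:
  F[0-1] = +1698.9705 N (tension)
  F[0-2] = +3392.4131 N (tension)
  F[1-2] = -1496.3489 N (compression)
  F[1-3] = +1178.3917 N (tension)
  F[2-3] = +1582.9591 N (tension)
  F[2-4] = +2269.1018 N (tension)
  F[3-4] = -1859.6509 N (compression)
  F[3-5] = -1553.9585 N (compression)
  F[4-5] = +1825.1469 N (tension)
  F[4-6] = +893.4411 N (tension)
  F[5-6] = -2145.1699 N (compression)
  Rx@0 = -4123.2200 N
  Ry@0 = -1533.7608 N
  Ry@6 = +1950.2608 N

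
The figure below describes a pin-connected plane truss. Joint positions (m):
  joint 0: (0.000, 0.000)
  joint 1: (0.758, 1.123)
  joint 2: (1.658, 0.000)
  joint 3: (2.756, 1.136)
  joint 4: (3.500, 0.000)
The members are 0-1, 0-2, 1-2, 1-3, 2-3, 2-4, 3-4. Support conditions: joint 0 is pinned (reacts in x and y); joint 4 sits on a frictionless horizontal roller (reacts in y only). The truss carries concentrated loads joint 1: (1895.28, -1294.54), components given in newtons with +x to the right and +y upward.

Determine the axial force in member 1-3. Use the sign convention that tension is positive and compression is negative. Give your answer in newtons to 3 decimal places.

-1449.791

N=5 nodes, M=7 members, R=3 reactions → 2N=10, M+R=10
member 0 (0-1): L=1.3549, (cx,cy)=(0.5595,0.8289)
member 1 (0-2): L=1.6580, (cx,cy)=(1.0000,0.0000)
member 2 (1-2): L=1.4391, (cx,cy)=(0.6254,-0.7803)
member 3 (1-3): L=1.9980, (cx,cy)=(1.0000,0.0065)
member 4 (2-3): L=1.5799, (cx,cy)=(0.6950,0.7190)
member 5 (2-4): L=1.8420, (cx,cy)=(1.0000,0.0000)
member 6 (3-4): L=1.3580, (cx,cy)=(0.5479,-0.8366)
solve A·x = −loads:
  F[0-1] = -489.9101 N (compression)
  F[0-2] = +2169.3652 N (tension)
  F[1-2] = -1150.6821 N (compression)
  F[1-3] = -1449.7907 N (compression)
  F[2-3] = +1248.7750 N (tension)
  F[2-4] = +581.8882 N (tension)
  F[3-4] = -1062.0644 N (compression)
  Rx@0 = -1895.2800 N
  Ry@0 = +406.0655 N
  Ry@4 = +888.4745 N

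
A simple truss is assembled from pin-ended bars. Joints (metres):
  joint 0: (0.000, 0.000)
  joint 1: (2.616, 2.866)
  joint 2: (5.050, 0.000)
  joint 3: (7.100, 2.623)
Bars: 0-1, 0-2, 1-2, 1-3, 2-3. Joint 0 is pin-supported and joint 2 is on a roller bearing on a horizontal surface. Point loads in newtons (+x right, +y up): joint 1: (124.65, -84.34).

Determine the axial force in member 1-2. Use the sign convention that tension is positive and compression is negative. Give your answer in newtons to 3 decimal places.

N=4 nodes, M=5 members, R=3 reactions → 2N=8, M+R=8
member 0 (0-1): L=3.8804, (cx,cy)=(0.6742,0.7386)
member 1 (0-2): L=5.0500, (cx,cy)=(1.0000,0.0000)
member 2 (1-2): L=3.7601, (cx,cy)=(0.6473,-0.7622)
member 3 (1-3): L=4.4906, (cx,cy)=(0.9985,-0.0541)
member 4 (2-3): L=3.3291, (cx,cy)=(0.6158,0.7879)
solve A·x = −loads:
  F[0-1] = +40.7424 N (tension)
  F[0-2] = +97.1831 N (tension)
  F[1-2] = -150.1306 N (compression)
  F[1-3] = +0.0000 N (tension)
  F[2-3] = -0.0000 N (compression)
  Rx@0 = -124.6500 N
  Ry@0 = -30.0918 N
  Ry@2 = +114.4318 N

-150.131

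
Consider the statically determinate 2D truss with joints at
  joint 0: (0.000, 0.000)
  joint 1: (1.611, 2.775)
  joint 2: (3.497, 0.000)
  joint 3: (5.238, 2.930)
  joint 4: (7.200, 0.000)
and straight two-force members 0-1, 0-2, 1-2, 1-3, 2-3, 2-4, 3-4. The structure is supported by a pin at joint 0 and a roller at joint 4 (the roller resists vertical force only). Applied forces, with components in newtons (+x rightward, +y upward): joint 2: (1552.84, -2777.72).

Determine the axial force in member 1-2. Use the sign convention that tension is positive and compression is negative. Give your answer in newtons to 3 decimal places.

N=5 nodes, M=7 members, R=3 reactions → 2N=10, M+R=10
member 0 (0-1): L=3.2087, (cx,cy)=(0.5021,0.8648)
member 1 (0-2): L=3.4970, (cx,cy)=(1.0000,0.0000)
member 2 (1-2): L=3.3552, (cx,cy)=(0.5621,-0.8271)
member 3 (1-3): L=3.6303, (cx,cy)=(0.9991,0.0427)
member 4 (2-3): L=3.4082, (cx,cy)=(0.5108,0.8597)
member 5 (2-4): L=3.7030, (cx,cy)=(1.0000,0.0000)
member 6 (3-4): L=3.5262, (cx,cy)=(0.5564,-0.8309)
solve A·x = −loads:
  F[0-1] = -1651.8850 N (compression)
  F[0-2] = +2382.1984 N (tension)
  F[1-2] = +1636.9122 N (tension)
  F[1-3] = -1751.0736 N (compression)
  F[2-3] = +1656.2881 N (tension)
  F[2-4] = +903.4060 N (tension)
  F[3-4] = -1623.6612 N (compression)
  Rx@0 = -1552.8400 N
  Ry@0 = +1428.5968 N
  Ry@4 = +1349.1232 N

1636.912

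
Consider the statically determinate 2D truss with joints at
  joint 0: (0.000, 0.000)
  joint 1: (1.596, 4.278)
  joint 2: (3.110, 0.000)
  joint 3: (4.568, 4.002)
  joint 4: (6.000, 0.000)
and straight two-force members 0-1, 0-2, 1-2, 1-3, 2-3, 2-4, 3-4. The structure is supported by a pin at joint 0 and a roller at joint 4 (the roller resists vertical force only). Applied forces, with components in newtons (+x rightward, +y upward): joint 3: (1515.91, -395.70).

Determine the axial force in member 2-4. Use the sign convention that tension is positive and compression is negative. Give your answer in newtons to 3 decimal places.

469.594

N=5 nodes, M=7 members, R=3 reactions → 2N=10, M+R=10
member 0 (0-1): L=4.5660, (cx,cy)=(0.3495,0.9369)
member 1 (0-2): L=3.1100, (cx,cy)=(1.0000,0.0000)
member 2 (1-2): L=4.5380, (cx,cy)=(0.3336,-0.9427)
member 3 (1-3): L=2.9848, (cx,cy)=(0.9957,-0.0925)
member 4 (2-3): L=4.2593, (cx,cy)=(0.3423,0.9396)
member 5 (2-4): L=2.8900, (cx,cy)=(1.0000,0.0000)
member 6 (3-4): L=4.2505, (cx,cy)=(0.3369,-0.9415)
solve A·x = −loads:
  F[0-1] = +978.3864 N (tension)
  F[0-2] = +1173.9259 N (tension)
  F[1-2] = -1040.2624 N (compression)
  F[1-3] = +692.0084 N (tension)
  F[2-3] = +1043.7141 N (tension)
  F[2-4] = +469.5942 N (tension)
  F[3-4] = -1393.8572 N (compression)
  Rx@0 = -1515.9100 N
  Ry@0 = -916.6716 N
  Ry@4 = +1312.3716 N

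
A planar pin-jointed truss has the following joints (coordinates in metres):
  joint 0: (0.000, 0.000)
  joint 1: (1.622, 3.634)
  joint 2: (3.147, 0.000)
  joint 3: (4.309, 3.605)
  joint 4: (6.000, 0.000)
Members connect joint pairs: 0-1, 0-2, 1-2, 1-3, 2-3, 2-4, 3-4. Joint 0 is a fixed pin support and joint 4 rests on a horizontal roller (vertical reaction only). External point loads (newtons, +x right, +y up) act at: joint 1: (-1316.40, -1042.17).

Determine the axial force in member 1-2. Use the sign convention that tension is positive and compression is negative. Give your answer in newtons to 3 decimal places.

554.364

N=5 nodes, M=7 members, R=3 reactions → 2N=10, M+R=10
member 0 (0-1): L=3.9796, (cx,cy)=(0.4076,0.9132)
member 1 (0-2): L=3.1470, (cx,cy)=(1.0000,0.0000)
member 2 (1-2): L=3.9410, (cx,cy)=(0.3870,-0.9221)
member 3 (1-3): L=2.6872, (cx,cy)=(0.9999,-0.0108)
member 4 (2-3): L=3.7876, (cx,cy)=(0.3068,0.9518)
member 5 (2-4): L=2.8530, (cx,cy)=(1.0000,0.0000)
member 6 (3-4): L=3.9819, (cx,cy)=(0.4247,-0.9053)
solve A·x = −loads:
  F[0-1] = -1705.8596 N (compression)
  F[0-2] = -621.1198 N (compression)
  F[1-2] = +554.3640 N (tension)
  F[1-3] = +406.6288 N (tension)
  F[2-3] = -537.0767 N (compression)
  F[2-4] = -241.8371 N (compression)
  F[3-4] = +569.4680 N (tension)
  Rx@0 = +1316.4000 N
  Ry@0 = +1557.7363 N
  Ry@4 = -515.5663 N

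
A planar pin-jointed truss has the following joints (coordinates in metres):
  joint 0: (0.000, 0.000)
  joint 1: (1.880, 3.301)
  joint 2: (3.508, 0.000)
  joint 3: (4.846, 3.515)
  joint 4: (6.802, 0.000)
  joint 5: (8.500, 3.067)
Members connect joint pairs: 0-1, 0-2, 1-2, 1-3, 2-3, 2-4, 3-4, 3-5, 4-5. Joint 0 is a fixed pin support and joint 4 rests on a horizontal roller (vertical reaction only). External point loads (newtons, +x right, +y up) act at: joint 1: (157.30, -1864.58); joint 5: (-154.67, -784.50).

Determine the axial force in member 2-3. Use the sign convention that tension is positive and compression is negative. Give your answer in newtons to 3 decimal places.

802.054

N=6 nodes, M=9 members, R=3 reactions → 2N=12, M+R=12
member 0 (0-1): L=3.7988, (cx,cy)=(0.4949,0.8690)
member 1 (0-2): L=3.5080, (cx,cy)=(1.0000,0.0000)
member 2 (1-2): L=3.6806, (cx,cy)=(0.4423,-0.8969)
member 3 (1-3): L=2.9737, (cx,cy)=(0.9974,0.0720)
member 4 (2-3): L=3.7610, (cx,cy)=(0.3558,0.9346)
member 5 (2-4): L=3.2940, (cx,cy)=(1.0000,0.0000)
member 6 (3-4): L=4.0226, (cx,cy)=(0.4863,-0.8738)
member 7 (3-5): L=3.6814, (cx,cy)=(0.9926,-0.1217)
member 8 (4-5): L=3.5057, (cx,cy)=(0.4844,0.8749)
solve A·x = −loads:
  F[0-1] = -1319.7417 N (compression)
  F[0-2] = +655.7584 N (tension)
  F[1-2] = -835.7881 N (compression)
  F[1-3] = -441.8913 N (compression)
  F[2-3] = +802.0542 N (tension)
  F[2-4] = +0.7431 N (tension)
  F[3-4] = -858.1795 N (compression)
  F[3-5] = +263.8419 N (tension)
  F[4-5] = -860.0049 N (compression)
  Rx@0 = -2.6300 N
  Ry@0 = +1146.7961 N
  Ry@4 = +1502.2839 N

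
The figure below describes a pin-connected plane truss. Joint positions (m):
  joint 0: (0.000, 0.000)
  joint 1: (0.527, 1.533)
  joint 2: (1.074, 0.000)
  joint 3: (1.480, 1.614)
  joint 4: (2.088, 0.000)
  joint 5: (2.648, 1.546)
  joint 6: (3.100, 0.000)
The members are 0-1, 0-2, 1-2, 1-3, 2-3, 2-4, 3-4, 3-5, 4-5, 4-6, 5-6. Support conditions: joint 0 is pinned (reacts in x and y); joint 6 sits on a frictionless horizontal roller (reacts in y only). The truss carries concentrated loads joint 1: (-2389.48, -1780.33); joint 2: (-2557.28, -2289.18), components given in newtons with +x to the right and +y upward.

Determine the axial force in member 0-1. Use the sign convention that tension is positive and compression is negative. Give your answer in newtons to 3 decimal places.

N=7 nodes, M=11 members, R=3 reactions → 2N=14, M+R=14
member 0 (0-1): L=1.6211, (cx,cy)=(0.3251,0.9457)
member 1 (0-2): L=1.0740, (cx,cy)=(1.0000,0.0000)
member 2 (1-2): L=1.6277, (cx,cy)=(0.3361,-0.9418)
member 3 (1-3): L=0.9564, (cx,cy)=(0.9964,0.0847)
member 4 (2-3): L=1.6643, (cx,cy)=(0.2439,0.9698)
member 5 (2-4): L=1.0140, (cx,cy)=(1.0000,0.0000)
member 6 (3-4): L=1.7247, (cx,cy)=(0.3525,-0.9358)
member 7 (3-5): L=1.1700, (cx,cy)=(0.9983,-0.0581)
member 8 (4-5): L=1.6443, (cx,cy)=(0.3406,0.9402)
member 9 (4-6): L=1.0120, (cx,cy)=(1.0000,0.0000)
member 10 (5-6): L=1.6107, (cx,cy)=(0.2806,-0.9598)
solve A·x = −loads:
  F[0-1] = -4394.0839 N (compression)
  F[0-2] = -3518.2565 N (compression)
  F[1-2] = +2531.6786 N (tension)
  F[1-3] = +110.5678 N (tension)
  F[2-3] = -98.2216 N (compression)
  F[2-4] = -86.2095 N (compression)
  F[3-4] = +88.3567 N (tension)
  F[3-5] = +55.1551 N (tension)
  F[4-5] = -87.9418 N (compression)
  F[4-6] = -25.1115 N (compression)
  F[5-6] = +89.4858 N (tension)
  Rx@0 = +4946.7600 N
  Ry@0 = +4155.4002 N
  Ry@6 = -85.8902 N

-4394.084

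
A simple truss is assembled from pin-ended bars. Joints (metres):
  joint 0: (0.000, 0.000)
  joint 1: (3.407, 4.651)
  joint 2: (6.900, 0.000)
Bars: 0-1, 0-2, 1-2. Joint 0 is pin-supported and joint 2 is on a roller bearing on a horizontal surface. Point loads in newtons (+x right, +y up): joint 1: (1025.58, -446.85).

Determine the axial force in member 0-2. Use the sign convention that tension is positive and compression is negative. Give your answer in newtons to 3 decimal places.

N=3 nodes, M=3 members, R=3 reactions → 2N=6, M+R=6
member 0 (0-1): L=5.7654, (cx,cy)=(0.5909,0.8067)
member 1 (0-2): L=6.9000, (cx,cy)=(1.0000,0.0000)
member 2 (1-2): L=5.8166, (cx,cy)=(0.6005,-0.7996)
solve A·x = −loads:
  F[0-1] = +576.5251 N (tension)
  F[0-2] = +684.8868 N (tension)
  F[1-2] = -1140.4849 N (compression)
  Rx@0 = -1025.5800 N
  Ry@0 = -465.0907 N
  Ry@2 = +911.9407 N

684.887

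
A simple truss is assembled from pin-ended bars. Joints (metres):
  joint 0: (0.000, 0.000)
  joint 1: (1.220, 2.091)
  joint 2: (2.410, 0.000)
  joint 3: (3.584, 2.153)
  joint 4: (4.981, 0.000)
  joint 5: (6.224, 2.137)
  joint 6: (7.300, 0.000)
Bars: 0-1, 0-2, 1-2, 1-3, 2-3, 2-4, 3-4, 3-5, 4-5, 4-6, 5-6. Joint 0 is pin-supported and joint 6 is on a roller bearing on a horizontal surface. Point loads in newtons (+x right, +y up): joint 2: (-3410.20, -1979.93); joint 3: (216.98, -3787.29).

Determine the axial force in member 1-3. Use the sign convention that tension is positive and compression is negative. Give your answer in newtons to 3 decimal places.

-3624.035

N=7 nodes, M=11 members, R=3 reactions → 2N=14, M+R=14
member 0 (0-1): L=2.4209, (cx,cy)=(0.5039,0.8637)
member 1 (0-2): L=2.4100, (cx,cy)=(1.0000,0.0000)
member 2 (1-2): L=2.4059, (cx,cy)=(0.4946,-0.8691)
member 3 (1-3): L=2.3648, (cx,cy)=(0.9997,0.0262)
member 4 (2-3): L=2.4523, (cx,cy)=(0.4787,0.8780)
member 5 (2-4): L=2.5710, (cx,cy)=(1.0000,0.0000)
member 6 (3-4): L=2.5665, (cx,cy)=(0.5443,-0.8389)
member 7 (3-5): L=2.6400, (cx,cy)=(1.0000,-0.0061)
member 8 (4-5): L=2.4722, (cx,cy)=(0.5028,0.8644)
member 9 (4-6): L=2.3190, (cx,cy)=(1.0000,0.0000)
member 10 (5-6): L=2.3926, (cx,cy)=(0.4497,-0.8932)
solve A·x = −loads:
  F[0-1] = -3693.4682 N (compression)
  F[0-2] = -1331.9038 N (compression)
  F[1-2] = +3561.2923 N (tension)
  F[1-3] = -3624.0351 N (compression)
  F[2-3] = -1270.2545 N (compression)
  F[2-4] = +4447.8882 N (tension)
  F[3-4] = -3051.8768 N (compression)
  F[3-5] = -2786.7507 N (compression)
  F[4-5] = +2961.7424 N (tension)
  F[4-6] = +1297.5674 N (tension)
  F[5-6] = -2885.2813 N (compression)
  Rx@0 = +3193.2200 N
  Ry@0 = +3190.1739 N
  Ry@6 = +2577.0461 N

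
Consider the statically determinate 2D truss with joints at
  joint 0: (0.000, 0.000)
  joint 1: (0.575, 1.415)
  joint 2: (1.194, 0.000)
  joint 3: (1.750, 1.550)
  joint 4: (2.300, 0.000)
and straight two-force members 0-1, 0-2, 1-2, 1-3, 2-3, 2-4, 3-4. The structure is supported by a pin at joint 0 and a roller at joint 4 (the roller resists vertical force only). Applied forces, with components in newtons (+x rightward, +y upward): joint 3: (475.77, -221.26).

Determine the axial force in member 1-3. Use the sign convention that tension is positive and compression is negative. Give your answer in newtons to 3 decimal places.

N=5 nodes, M=7 members, R=3 reactions → 2N=10, M+R=10
member 0 (0-1): L=1.5274, (cx,cy)=(0.3765,0.9264)
member 1 (0-2): L=1.1940, (cx,cy)=(1.0000,0.0000)
member 2 (1-2): L=1.5445, (cx,cy)=(0.4008,-0.9162)
member 3 (1-3): L=1.1827, (cx,cy)=(0.9935,0.1141)
member 4 (2-3): L=1.6467, (cx,cy)=(0.3376,0.9413)
member 5 (2-4): L=1.1060, (cx,cy)=(1.0000,0.0000)
member 6 (3-4): L=1.6447, (cx,cy)=(0.3344,-0.9424)
solve A·x = −loads:
  F[0-1] = +288.9774 N (tension)
  F[0-2] = +366.9802 N (tension)
  F[1-2] = -265.2391 N (compression)
  F[1-3] = +216.5087 N (tension)
  F[2-3] = +258.1658 N (tension)
  F[2-4] = +173.5082 N (tension)
  F[3-4] = -518.8489 N (compression)
  Rx@0 = -475.7700 N
  Ry@0 = -267.7176 N
  Ry@4 = +488.9776 N

216.509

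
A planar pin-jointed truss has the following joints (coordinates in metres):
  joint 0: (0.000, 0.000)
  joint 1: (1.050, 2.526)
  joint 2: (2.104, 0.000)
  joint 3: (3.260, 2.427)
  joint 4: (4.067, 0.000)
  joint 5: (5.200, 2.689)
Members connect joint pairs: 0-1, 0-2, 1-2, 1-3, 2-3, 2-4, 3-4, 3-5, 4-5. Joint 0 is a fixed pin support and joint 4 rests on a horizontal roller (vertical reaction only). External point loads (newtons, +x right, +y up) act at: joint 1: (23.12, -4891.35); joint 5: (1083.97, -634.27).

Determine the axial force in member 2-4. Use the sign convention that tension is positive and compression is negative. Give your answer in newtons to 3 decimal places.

N=6 nodes, M=9 members, R=3 reactions → 2N=12, M+R=12
member 0 (0-1): L=2.7355, (cx,cy)=(0.3838,0.9234)
member 1 (0-2): L=2.1040, (cx,cy)=(1.0000,0.0000)
member 2 (1-2): L=2.7371, (cx,cy)=(0.3851,-0.9229)
member 3 (1-3): L=2.2122, (cx,cy)=(0.9990,-0.0448)
member 4 (2-3): L=2.6882, (cx,cy)=(0.4300,0.9028)
member 5 (2-4): L=1.9630, (cx,cy)=(1.0000,0.0000)
member 6 (3-4): L=2.5577, (cx,cy)=(0.3155,-0.9489)
member 7 (3-5): L=1.9576, (cx,cy)=(0.9910,0.1338)
member 8 (4-5): L=2.9179, (cx,cy)=(0.3883,0.9215)
solve A·x = −loads:
  F[0-1] = -2946.4681 N (compression)
  F[0-2] = +2238.0521 N (tension)
  F[1-2] = -2339.6697 N (compression)
  F[1-3] = -253.3706 N (compression)
  F[2-3] = +2391.6632 N (tension)
  F[2-4] = +308.6232 N (tension)
  F[3-4] = -2083.5147 N (compression)
  F[3-5] = +1445.7523 N (tension)
  F[4-5] = -898.2418 N (compression)
  Rx@0 = -1107.0900 N
  Ry@0 = +2720.7717 N
  Ry@4 = +2804.8483 N

308.623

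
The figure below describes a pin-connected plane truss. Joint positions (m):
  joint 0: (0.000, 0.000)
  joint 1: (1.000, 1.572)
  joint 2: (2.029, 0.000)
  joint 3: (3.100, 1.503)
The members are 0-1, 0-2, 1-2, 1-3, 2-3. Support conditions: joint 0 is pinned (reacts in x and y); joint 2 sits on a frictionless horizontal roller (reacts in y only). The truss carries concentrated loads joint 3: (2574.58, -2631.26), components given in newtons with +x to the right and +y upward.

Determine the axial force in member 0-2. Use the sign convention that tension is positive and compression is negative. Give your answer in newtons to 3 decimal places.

N=4 nodes, M=5 members, R=3 reactions → 2N=8, M+R=8
member 0 (0-1): L=1.8631, (cx,cy)=(0.5367,0.8437)
member 1 (0-2): L=2.0290, (cx,cy)=(1.0000,0.0000)
member 2 (1-2): L=1.8788, (cx,cy)=(0.5477,-0.8367)
member 3 (1-3): L=2.1011, (cx,cy)=(0.9995,-0.0328)
member 4 (2-3): L=1.8455, (cx,cy)=(0.5803,0.8144)
solve A·x = −loads:
  F[0-1] = +3906.4230 N (tension)
  F[0-2] = +477.8599 N (tension)
  F[1-2] = -4110.1317 N (compression)
  F[1-3] = +4350.1012 N (tension)
  F[2-3] = -3055.5376 N (compression)
  Rx@0 = -2574.5800 N
  Ry@0 = -3296.0440 N
  Ry@2 = +5927.3040 N

477.860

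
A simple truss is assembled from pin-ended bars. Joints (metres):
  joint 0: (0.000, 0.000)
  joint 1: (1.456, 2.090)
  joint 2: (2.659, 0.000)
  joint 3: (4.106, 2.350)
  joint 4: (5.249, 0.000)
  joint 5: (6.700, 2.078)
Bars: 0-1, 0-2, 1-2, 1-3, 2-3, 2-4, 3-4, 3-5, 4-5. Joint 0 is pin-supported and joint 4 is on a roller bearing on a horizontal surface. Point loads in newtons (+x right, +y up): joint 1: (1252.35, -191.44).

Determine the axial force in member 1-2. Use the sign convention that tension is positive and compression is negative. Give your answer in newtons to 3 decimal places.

N=6 nodes, M=9 members, R=3 reactions → 2N=12, M+R=12
member 0 (0-1): L=2.5472, (cx,cy)=(0.5716,0.8205)
member 1 (0-2): L=2.6590, (cx,cy)=(1.0000,0.0000)
member 2 (1-2): L=2.4115, (cx,cy)=(0.4989,-0.8667)
member 3 (1-3): L=2.6627, (cx,cy)=(0.9952,0.0976)
member 4 (2-3): L=2.7598, (cx,cy)=(0.5243,0.8515)
member 5 (2-4): L=2.5900, (cx,cy)=(1.0000,0.0000)
member 6 (3-4): L=2.6132, (cx,cy)=(0.4374,-0.8993)
member 7 (3-5): L=2.6082, (cx,cy)=(0.9945,-0.1043)
member 8 (4-5): L=2.5345, (cx,cy)=(0.5725,0.8199)
solve A·x = −loads:
  F[0-1] = +439.1264 N (tension)
  F[0-2] = +1001.3381 N (tension)
  F[1-2] = -709.8926 N (compression)
  F[1-3] = -650.3082 N (compression)
  F[2-3] = +722.5318 N (tension)
  F[2-4] = +268.3630 N (tension)
  F[3-4] = -613.5547 N (compression)
  F[3-5] = +0.0000 N (tension)
  F[4-5] = -0.0000 N (compression)
  Rx@0 = -1252.3500 N
  Ry@0 = -360.3124 N
  Ry@4 = +551.7524 N

-709.893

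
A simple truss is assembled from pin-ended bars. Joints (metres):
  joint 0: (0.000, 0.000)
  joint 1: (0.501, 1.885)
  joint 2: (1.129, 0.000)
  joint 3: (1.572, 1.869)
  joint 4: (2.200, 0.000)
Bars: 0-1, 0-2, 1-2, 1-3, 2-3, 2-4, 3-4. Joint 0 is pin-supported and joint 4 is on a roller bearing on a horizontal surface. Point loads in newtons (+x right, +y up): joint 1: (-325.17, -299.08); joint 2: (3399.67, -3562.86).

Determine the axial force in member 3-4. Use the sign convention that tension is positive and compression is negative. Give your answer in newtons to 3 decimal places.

N=5 nodes, M=7 members, R=3 reactions → 2N=10, M+R=10
member 0 (0-1): L=1.9504, (cx,cy)=(0.2569,0.9664)
member 1 (0-2): L=1.1290, (cx,cy)=(1.0000,0.0000)
member 2 (1-2): L=1.9869, (cx,cy)=(0.3161,-0.9487)
member 3 (1-3): L=1.0711, (cx,cy)=(0.9999,-0.0149)
member 4 (2-3): L=1.9208, (cx,cy)=(0.2306,0.9730)
member 5 (2-4): L=1.0710, (cx,cy)=(1.0000,0.0000)
member 6 (3-4): L=1.9717, (cx,cy)=(0.3185,-0.9479)
solve A·x = −loads:
  F[0-1] = -2321.9557 N (compression)
  F[0-2] = +3670.9287 N (tension)
  F[1-2] = +2064.6147 N (tension)
  F[1-3] = -923.9385 N (compression)
  F[2-3] = +1648.5346 N (tension)
  F[2-4] = +543.6256 N (tension)
  F[3-4] = -1706.7816 N (compression)
  Rx@0 = -3074.5000 N
  Ry@0 = +2244.0479 N
  Ry@4 = +1617.8921 N

-1706.782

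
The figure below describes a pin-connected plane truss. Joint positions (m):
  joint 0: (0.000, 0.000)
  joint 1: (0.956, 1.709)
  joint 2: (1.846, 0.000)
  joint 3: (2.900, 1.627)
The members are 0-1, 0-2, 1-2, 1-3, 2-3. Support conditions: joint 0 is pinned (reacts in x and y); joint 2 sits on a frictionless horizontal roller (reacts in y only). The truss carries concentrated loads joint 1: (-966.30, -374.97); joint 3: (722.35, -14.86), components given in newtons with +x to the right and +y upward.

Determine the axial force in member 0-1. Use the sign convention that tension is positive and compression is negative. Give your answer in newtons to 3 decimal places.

-492.969

N=4 nodes, M=5 members, R=3 reactions → 2N=8, M+R=8
member 0 (0-1): L=1.9582, (cx,cy)=(0.4882,0.8727)
member 1 (0-2): L=1.8460, (cx,cy)=(1.0000,0.0000)
member 2 (1-2): L=1.9269, (cx,cy)=(0.4619,-0.8869)
member 3 (1-3): L=1.9457, (cx,cy)=(0.9991,-0.0421)
member 4 (2-3): L=1.9386, (cx,cy)=(0.5437,0.8393)
solve A·x = −loads:
  F[0-1] = -492.9687 N (compression)
  F[0-2] = -3.2832 N (compression)
  F[1-2] = +28.4186 N (tension)
  F[1-3] = +713.1404 N (tension)
  F[2-3] = +18.1040 N (tension)
  Rx@0 = +243.9500 N
  Ry@0 = +430.2297 N
  Ry@2 = -40.3997 N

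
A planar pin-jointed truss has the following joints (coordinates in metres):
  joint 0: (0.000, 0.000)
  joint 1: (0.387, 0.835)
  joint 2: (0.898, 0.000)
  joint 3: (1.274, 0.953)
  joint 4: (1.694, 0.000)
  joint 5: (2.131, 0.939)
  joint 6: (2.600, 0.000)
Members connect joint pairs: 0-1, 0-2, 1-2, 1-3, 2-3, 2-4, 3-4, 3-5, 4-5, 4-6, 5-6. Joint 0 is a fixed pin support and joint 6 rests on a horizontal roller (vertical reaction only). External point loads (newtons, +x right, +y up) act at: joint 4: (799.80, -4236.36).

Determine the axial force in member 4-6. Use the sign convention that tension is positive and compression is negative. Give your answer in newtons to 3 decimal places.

N=7 nodes, M=11 members, R=3 reactions → 2N=14, M+R=14
member 0 (0-1): L=0.9203, (cx,cy)=(0.4205,0.9073)
member 1 (0-2): L=0.8980, (cx,cy)=(1.0000,0.0000)
member 2 (1-2): L=0.9790, (cx,cy)=(0.5220,-0.8530)
member 3 (1-3): L=0.8948, (cx,cy)=(0.9913,0.1319)
member 4 (2-3): L=1.0245, (cx,cy)=(0.3670,0.9302)
member 5 (2-4): L=0.7960, (cx,cy)=(1.0000,0.0000)
member 6 (3-4): L=1.0414, (cx,cy)=(0.4033,-0.9151)
member 7 (3-5): L=0.8571, (cx,cy)=(0.9999,-0.0163)
member 8 (4-5): L=1.0357, (cx,cy)=(0.4219,0.9066)
member 9 (4-6): L=0.9060, (cx,cy)=(1.0000,0.0000)
member 10 (5-6): L=1.0496, (cx,cy)=(0.4468,-0.8946)
solve A·x = −loads:
  F[0-1] = -1627.0519 N (compression)
  F[0-2] = +1483.9829 N (tension)
  F[1-2] = +1501.7321 N (tension)
  F[1-3] = -1481.0013 N (compression)
  F[2-3] = -1376.9992 N (compression)
  F[2-4] = +2773.2414 N (tension)
  F[3-4] = +1660.3961 N (tension)
  F[3-5] = -2643.4079 N (compression)
  F[4-5] = +2996.7952 N (tension)
  F[4-6] = +1378.6060 N (tension)
  F[5-6] = -3085.2862 N (compression)
  Rx@0 = -799.8000 N
  Ry@0 = +1476.2085 N
  Ry@6 = +2760.1515 N

1378.606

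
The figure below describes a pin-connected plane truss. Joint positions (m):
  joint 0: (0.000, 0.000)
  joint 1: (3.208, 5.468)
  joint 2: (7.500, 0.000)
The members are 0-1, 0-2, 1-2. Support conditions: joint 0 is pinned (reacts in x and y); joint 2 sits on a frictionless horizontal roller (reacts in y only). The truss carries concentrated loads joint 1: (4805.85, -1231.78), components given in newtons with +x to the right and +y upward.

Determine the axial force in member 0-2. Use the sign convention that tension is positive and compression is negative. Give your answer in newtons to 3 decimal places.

3163.787

N=3 nodes, M=3 members, R=3 reactions → 2N=6, M+R=6
member 0 (0-1): L=6.3396, (cx,cy)=(0.5060,0.8625)
member 1 (0-2): L=7.5000, (cx,cy)=(1.0000,0.0000)
member 2 (1-2): L=6.9513, (cx,cy)=(0.6174,-0.7866)
solve A·x = −loads:
  F[0-1] = +3245.0103 N (tension)
  F[0-2] = +3163.7867 N (tension)
  F[1-2] = -5124.0369 N (compression)
  Rx@0 = -4805.8500 N
  Ry@0 = -2798.8784 N
  Ry@2 = +4030.6584 N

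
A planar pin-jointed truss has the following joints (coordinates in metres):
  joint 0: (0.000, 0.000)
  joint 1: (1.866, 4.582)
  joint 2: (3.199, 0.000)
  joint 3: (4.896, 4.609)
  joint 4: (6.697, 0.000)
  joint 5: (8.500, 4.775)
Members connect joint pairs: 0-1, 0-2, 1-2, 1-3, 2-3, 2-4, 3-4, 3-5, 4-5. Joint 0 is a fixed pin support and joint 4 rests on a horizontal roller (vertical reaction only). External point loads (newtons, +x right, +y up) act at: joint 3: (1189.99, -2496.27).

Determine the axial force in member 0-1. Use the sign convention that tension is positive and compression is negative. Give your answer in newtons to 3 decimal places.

159.436

N=6 nodes, M=9 members, R=3 reactions → 2N=12, M+R=12
member 0 (0-1): L=4.9474, (cx,cy)=(0.3772,0.9261)
member 1 (0-2): L=3.1990, (cx,cy)=(1.0000,0.0000)
member 2 (1-2): L=4.7720, (cx,cy)=(0.2793,-0.9602)
member 3 (1-3): L=3.0301, (cx,cy)=(1.0000,0.0089)
member 4 (2-3): L=4.9115, (cx,cy)=(0.3455,0.9384)
member 5 (2-4): L=3.4980, (cx,cy)=(1.0000,0.0000)
member 6 (3-4): L=4.9484, (cx,cy)=(0.3640,-0.9314)
member 7 (3-5): L=3.6078, (cx,cy)=(0.9989,0.0460)
member 8 (4-5): L=5.1041, (cx,cy)=(0.3532,0.9355)
solve A·x = −loads:
  F[0-1] = +159.4356 N (tension)
  F[0-2] = +1129.8559 N (tension)
  F[1-2] = -152.8279 N (compression)
  F[1-3] = +102.8291 N (tension)
  F[2-3] = +156.3748 N (tension)
  F[2-4] = +1033.1349 N (tension)
  F[3-4] = -2838.6151 N (compression)
  F[3-5] = -0.0000 N (compression)
  F[4-5] = +0.0000 N (tension)
  Rx@0 = -1189.9900 N
  Ry@0 = -147.6604 N
  Ry@4 = +2643.9304 N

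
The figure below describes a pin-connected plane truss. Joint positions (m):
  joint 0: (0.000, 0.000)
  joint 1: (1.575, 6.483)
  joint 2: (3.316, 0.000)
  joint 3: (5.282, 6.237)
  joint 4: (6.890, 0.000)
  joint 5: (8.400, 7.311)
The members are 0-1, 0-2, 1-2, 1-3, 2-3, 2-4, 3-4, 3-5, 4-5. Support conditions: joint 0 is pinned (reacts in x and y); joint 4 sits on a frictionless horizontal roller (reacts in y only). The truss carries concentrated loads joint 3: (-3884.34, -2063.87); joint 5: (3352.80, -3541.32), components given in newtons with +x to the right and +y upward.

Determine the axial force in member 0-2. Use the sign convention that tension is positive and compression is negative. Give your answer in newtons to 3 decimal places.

N=6 nodes, M=9 members, R=3 reactions → 2N=12, M+R=12
member 0 (0-1): L=6.6716, (cx,cy)=(0.2361,0.9717)
member 1 (0-2): L=3.3160, (cx,cy)=(1.0000,0.0000)
member 2 (1-2): L=6.7127, (cx,cy)=(0.2594,-0.9658)
member 3 (1-3): L=3.7152, (cx,cy)=(0.9978,-0.0662)
member 4 (2-3): L=6.5395, (cx,cy)=(0.3006,0.9537)
member 5 (2-4): L=3.5740, (cx,cy)=(1.0000,0.0000)
member 6 (3-4): L=6.4409, (cx,cy)=(0.2497,-0.9683)
member 7 (3-5): L=3.2978, (cx,cy)=(0.9455,0.3257)
member 8 (4-5): L=7.4653, (cx,cy)=(0.2023,0.9793)
solve A·x = −loads:
  F[0-1] = +345.6752 N (tension)
  F[0-2] = -613.1457 N (compression)
  F[1-2] = -359.8260 N (compression)
  F[1-3] = +175.3146 N (tension)
  F[2-3] = +364.3689 N (tension)
  F[2-4] = -816.0114 N (compression)
  F[3-4] = -914.1560 N (compression)
  F[3-5] = +4650.5703 N (tension)
  F[4-5] = -5162.5957 N (compression)
  Rx@0 = +531.5400 N
  Ry@0 = -335.9046 N
  Ry@4 = +5941.0946 N

-613.146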